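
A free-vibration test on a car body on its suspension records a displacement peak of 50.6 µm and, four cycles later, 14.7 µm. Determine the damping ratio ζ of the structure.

0.0491

Logarithmic decrement δ = (1/n)·ln(x₀/x_n) = (1/4)·ln(50.6/14.7) = (1/4)·ln(3.442) = 0.3090.
ζ = δ/√(4π² + δ²) = 0.3090/√(39.48 + 0.0955) = 0.3090/6.291 = 0.04912.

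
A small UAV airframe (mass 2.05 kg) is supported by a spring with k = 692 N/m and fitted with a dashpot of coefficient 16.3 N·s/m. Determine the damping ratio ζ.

ω_n = √(k/m) = √(692.0/2.05) = 18.37 rad/s.
Critical damping c_c = 2√(k·m) = 2√(692.0 × 2.05) = 75.33 N·s/m, so ζ = c/c_c = 16.3/75.33 = 0.2164.

0.216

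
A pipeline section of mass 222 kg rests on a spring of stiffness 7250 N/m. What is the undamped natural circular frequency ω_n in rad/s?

ω_n = √(k/m) = √(7250/222) = √32.66 = 5.715 rad/s.

5.71 rad/s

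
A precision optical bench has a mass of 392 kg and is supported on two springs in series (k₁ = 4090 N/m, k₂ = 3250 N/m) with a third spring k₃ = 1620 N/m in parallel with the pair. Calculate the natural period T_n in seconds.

2.12 s

Series pair: k_s = k₁k₂/(k₁+k₂) = (4090)(3250)/(4090 + 3250) = 1811 N/m. In parallel with k₃: k_eq = 1811 + 1620 = 3431 N/m.
ω_n = √(k_eq/m) = √(3431/392) = √8.752 = 2.958 rad/s.
T_n = 2π/ω_n = 6.283/2.958 = 2.124 s.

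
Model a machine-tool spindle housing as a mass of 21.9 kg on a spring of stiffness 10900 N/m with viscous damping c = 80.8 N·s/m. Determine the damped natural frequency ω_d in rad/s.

22.2 rad/s

ω_n = √(k/m) = √(10900/21.9) = 22.31 rad/s.
Critical damping c_c = 2√(k·m) = 2√(10900 × 21.9) = 977.2 N·s/m, so ζ = c/c_c = 80.8/977.2 = 0.08269.
ω_d = ω_n√(1 − ζ²) = 22.31 × √(1 − 0.00684) = 22.23 rad/s.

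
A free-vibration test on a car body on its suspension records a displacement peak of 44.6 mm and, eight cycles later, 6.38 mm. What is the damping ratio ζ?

0.0387

Logarithmic decrement δ = (1/n)·ln(x₀/x_n) = (1/8)·ln(44.6/6.38) = (1/8)·ln(6.991) = 0.2431.
ζ = δ/√(4π² + δ²) = 0.2431/√(39.48 + 0.0591) = 0.2431/6.288 = 0.03866.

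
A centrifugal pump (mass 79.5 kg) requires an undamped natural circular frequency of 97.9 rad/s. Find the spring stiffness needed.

k = m·ω_n² = 79.5 × 97.90² = 79.5 × 9584 = 762000 N/m.

762000 N/m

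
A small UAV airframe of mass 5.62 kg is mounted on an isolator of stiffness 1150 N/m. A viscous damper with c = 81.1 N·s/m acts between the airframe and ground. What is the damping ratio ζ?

0.504

ω_n = √(k/m) = √(1150/5.62) = 14.30 rad/s.
Critical damping c_c = 2√(k·m) = 2√(1150 × 5.62) = 160.8 N·s/m, so ζ = c/c_c = 81.1/160.8 = 0.5044.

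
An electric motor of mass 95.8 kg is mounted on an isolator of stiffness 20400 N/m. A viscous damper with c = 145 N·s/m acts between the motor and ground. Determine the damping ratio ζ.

ω_n = √(k/m) = √(20400/95.8) = 14.59 rad/s.
Critical damping c_c = 2√(k·m) = 2√(20400 × 95.8) = 2796 N·s/m, so ζ = c/c_c = 145/2796 = 0.05186.

0.0519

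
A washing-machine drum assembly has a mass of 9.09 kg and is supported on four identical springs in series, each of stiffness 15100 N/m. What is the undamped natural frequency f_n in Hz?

Series springs: 1/k_eq = 4/15100, so k_eq = 15100/4 = 3775 N/m.
ω_n = √(k_eq/m) = √(3775/9.09) = √415.3 = 20.38 rad/s.
f_n = ω_n/(2π) = 20.38/6.283 = 3.243 Hz.

3.24 Hz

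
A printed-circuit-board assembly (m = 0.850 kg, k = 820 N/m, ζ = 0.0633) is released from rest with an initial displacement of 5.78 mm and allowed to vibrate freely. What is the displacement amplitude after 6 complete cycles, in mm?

0.529 mm

Logarithmic decrement δ = 2πζ/√(1 − ζ²) = 2π × 0.06330/√(1 − 0.00401) = 0.3985.
After n cycles, x_n/x₀ = e^(−nδ), so x_6 = 5.78 × e^(−6 × 0.3985) = 5.78 × 0.09152 = 0.5290 mm.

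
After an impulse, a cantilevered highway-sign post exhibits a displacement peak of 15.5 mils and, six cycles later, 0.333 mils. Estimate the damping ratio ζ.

0.101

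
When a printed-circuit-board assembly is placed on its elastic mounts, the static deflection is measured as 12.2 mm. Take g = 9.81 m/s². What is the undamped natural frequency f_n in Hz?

4.51 Hz

ω_n = √(g/δ_st) = √(9.81/0.0122) = √804.1 = 28.36 rad/s.
f_n = ω_n/(2π) = 28.36/6.283 = 4.513 Hz.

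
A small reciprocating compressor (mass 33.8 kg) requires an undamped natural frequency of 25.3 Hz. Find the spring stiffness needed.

854000 N/m

ω_n = 2πf_n = 2π × 25.3 = 159.0 rad/s.
k = m·ω_n² = 33.8 × 159.0² = 33.8 × 25270 = 854100 N/m.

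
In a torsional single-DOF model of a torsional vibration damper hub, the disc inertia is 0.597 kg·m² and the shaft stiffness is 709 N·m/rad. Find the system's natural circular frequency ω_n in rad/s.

34.5 rad/s

ω_n = √(k_t/J) = √(709/0.597) = √1188 = 34.46 rad/s.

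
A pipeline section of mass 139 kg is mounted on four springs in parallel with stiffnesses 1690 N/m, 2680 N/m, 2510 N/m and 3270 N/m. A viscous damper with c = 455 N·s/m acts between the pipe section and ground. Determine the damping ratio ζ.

Parallel springs add: k_eq = 1690 + 2680 + 2510 + 3270 = 10150 N/m.
ω_n = √(k_eq/m) = √(10150/139) = 8.545 rad/s.
Critical damping c_c = 2√(k_eq·m) = 2√(10150 × 139) = 2376 N·s/m, so ζ = c/c_c = 455/2376 = 0.1915.

0.192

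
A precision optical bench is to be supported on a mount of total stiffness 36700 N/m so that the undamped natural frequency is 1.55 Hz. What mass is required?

ω_n = 2πf_n = 2π × 1.55 = 9.739 rad/s.
m = k/ω_n² = 36700/9.739² = 36700/94.85 = 386.9 kg.

387 kg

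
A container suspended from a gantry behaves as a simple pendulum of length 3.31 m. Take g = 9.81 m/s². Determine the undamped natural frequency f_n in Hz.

0.274 Hz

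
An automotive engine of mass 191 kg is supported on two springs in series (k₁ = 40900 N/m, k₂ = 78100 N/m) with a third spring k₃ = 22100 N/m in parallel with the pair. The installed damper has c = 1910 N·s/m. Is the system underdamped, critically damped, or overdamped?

Series pair: k_s = k₁k₂/(k₁+k₂) = (40900)(78100)/(40900 + 78100) = 26840 N/m. In parallel with k₃: k_eq = 26840 + 22100 = 48940 N/m.
c_c = 2√(k_eq·m) = 6115 N·s/m; ζ = c/c_c = 1910/6115 = 0.312.
Since ζ < 1 the system is underdamped.

underdamped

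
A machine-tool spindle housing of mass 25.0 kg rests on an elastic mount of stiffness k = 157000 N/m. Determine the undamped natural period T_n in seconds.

ω_n = √(k/m) = √(157000/25.0) = √6280 = 79.25 rad/s.
T_n = 2π/ω_n = 6.283/79.25 = 0.07929 s.

0.0793 s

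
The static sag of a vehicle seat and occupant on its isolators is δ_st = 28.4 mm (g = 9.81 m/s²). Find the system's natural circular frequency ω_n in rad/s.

ω_n = √(g/δ_st) = √(9.81/0.0284) = √345.4 = 18.59 rad/s.

18.6 rad/s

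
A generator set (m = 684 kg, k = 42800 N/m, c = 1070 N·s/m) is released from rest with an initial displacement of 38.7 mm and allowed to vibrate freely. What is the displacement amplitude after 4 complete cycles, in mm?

3.19 mm

ζ = c/(2√(km)) = 1070/(2√(42800 × 684)) = 1070/10820 = 0.09888.
Logarithmic decrement δ = 2πζ/√(1 − ζ²) = 2π × 0.09888/√(1 − 0.00978) = 0.6243.
After n cycles, x_n/x₀ = e^(−nδ), so x_4 = 38.7 × e^(−4 × 0.6243) = 38.7 × 0.08230 = 3.185 mm.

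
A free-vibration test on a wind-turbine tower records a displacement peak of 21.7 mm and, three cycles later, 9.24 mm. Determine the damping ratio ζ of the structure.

Logarithmic decrement δ = (1/n)·ln(x₀/x_n) = (1/3)·ln(21.7/9.24) = (1/3)·ln(2.348) = 0.2846.
ζ = δ/√(4π² + δ²) = 0.2846/√(39.48 + 0.0810) = 0.2846/6.290 = 0.04525.

0.0452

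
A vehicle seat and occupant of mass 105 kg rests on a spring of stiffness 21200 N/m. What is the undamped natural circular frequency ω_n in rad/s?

ω_n = √(k/m) = √(21200/105) = √201.9 = 14.21 rad/s.

14.2 rad/s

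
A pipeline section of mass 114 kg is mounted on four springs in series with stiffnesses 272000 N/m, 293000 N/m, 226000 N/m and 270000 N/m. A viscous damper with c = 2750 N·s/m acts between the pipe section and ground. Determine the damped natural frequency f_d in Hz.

Series springs: 1/k_eq = 1/272000 + 1/293000 + 1/226000 + 1/270000 = 1.522×10^-5, so k_eq = 65710 N/m.
ω_n = √(k_eq/m) = √(65710/114) = 24.01 rad/s.
Critical damping c_c = 2√(k_eq·m) = 2√(65710 × 114) = 5474 N·s/m, so ζ = c/c_c = 2750/5474 = 0.5024.
ω_d = ω_n√(1 − ζ²) = 24.01 × √(1 − 0.252) = 20.76 rad/s.
f_d = ω_d/(2π) = 3.304 Hz.

3.30 Hz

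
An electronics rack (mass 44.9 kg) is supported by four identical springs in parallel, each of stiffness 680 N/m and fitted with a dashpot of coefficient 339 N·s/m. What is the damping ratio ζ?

0.485

Parallel springs add: k_eq = 4 × 680 = 2720 N/m.
ω_n = √(k_eq/m) = √(2720/44.9) = 7.783 rad/s.
Critical damping c_c = 2√(k_eq·m) = 2√(2720 × 44.9) = 698.9 N·s/m, so ζ = c/c_c = 339/698.9 = 0.4850.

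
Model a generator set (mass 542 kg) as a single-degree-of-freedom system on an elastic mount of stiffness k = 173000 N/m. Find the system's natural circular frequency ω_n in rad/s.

17.9 rad/s

ω_n = √(k/m) = √(173000/542) = √319.2 = 17.87 rad/s.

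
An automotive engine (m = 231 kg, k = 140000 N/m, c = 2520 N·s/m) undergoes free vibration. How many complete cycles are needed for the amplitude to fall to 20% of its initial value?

ζ = c/(2√(km)) = 2520/(2√(140000 × 231)) = 2520/11370 = 0.2216.
Logarithmic decrement δ = 2πζ/√(1 − ζ²) = 2π × 0.2216/√(1 − 0.0491) = 1.428.
x_n/x₀ = e^(−nδ) ≤ 0.2; take ln: n ≥ ln(1/0.2)/δ = 1.609/1.428 = 1.127.
So 2 complete cycles are required.

2 cycles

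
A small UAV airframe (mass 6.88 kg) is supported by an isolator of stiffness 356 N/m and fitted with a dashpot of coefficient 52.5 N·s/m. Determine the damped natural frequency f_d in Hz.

ω_n = √(k/m) = √(356.0/6.88) = 7.193 rad/s.
Critical damping c_c = 2√(k·m) = 2√(356.0 × 6.88) = 98.98 N·s/m, so ζ = c/c_c = 52.5/98.98 = 0.5304.
ω_d = ω_n√(1 − ζ²) = 7.193 × √(1 − 0.281) = 6.098 rad/s.
f_d = ω_d/(2π) = 0.9705 Hz.

0.971 Hz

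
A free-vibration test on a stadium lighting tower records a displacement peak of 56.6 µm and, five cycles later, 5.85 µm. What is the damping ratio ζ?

Logarithmic decrement δ = (1/n)·ln(x₀/x_n) = (1/5)·ln(56.6/5.85) = (1/5)·ln(9.675) = 0.4539.
ζ = δ/√(4π² + δ²) = 0.4539/√(39.48 + 0.206) = 0.4539/6.300 = 0.07205.

0.0721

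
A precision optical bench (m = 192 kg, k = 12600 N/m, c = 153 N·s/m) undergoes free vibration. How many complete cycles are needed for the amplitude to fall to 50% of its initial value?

ζ = c/(2√(km)) = 153/(2√(12600 × 192)) = 153/3111 = 0.04918.
Logarithmic decrement δ = 2πζ/√(1 − ζ²) = 2π × 0.04918/√(1 − 0.00242) = 0.3094.
x_n/x₀ = e^(−nδ) ≤ 0.5; take ln: n ≥ ln(1/0.5)/δ = 0.6931/0.3094 = 2.240.
So 3 complete cycles are required.

3 cycles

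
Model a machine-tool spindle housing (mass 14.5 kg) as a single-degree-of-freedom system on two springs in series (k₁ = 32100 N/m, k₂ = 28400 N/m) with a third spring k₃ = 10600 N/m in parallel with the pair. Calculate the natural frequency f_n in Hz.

6.70 Hz

Series pair: k_s = k₁k₂/(k₁+k₂) = (32100)(28400)/(32100 + 28400) = 15070 N/m. In parallel with k₃: k_eq = 15070 + 10600 = 25670 N/m.
ω_n = √(k_eq/m) = √(25670/14.5) = √1770 = 42.07 rad/s.
f_n = ω_n/(2π) = 42.07/6.283 = 6.696 Hz.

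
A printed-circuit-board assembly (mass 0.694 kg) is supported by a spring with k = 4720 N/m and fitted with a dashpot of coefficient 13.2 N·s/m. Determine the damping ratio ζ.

0.115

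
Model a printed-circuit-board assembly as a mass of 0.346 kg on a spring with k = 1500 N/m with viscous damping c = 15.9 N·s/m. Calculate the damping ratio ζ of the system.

0.349

ω_n = √(k/m) = √(1500/0.346) = 65.84 rad/s.
Critical damping c_c = 2√(k·m) = 2√(1500 × 0.346) = 45.56 N·s/m, so ζ = c/c_c = 15.9/45.56 = 0.3490.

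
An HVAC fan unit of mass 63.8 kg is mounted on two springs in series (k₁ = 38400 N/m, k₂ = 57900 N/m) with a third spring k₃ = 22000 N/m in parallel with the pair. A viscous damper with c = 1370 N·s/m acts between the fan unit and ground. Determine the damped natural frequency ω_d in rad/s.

Series pair: k_s = k₁k₂/(k₁+k₂) = (38400)(57900)/(38400 + 57900) = 23090 N/m. In parallel with k₃: k_eq = 23090 + 22000 = 45090 N/m.
ω_n = √(k_eq/m) = √(45090/63.8) = 26.58 rad/s.
Critical damping c_c = 2√(k_eq·m) = 2√(45090 × 63.8) = 3392 N·s/m, so ζ = c/c_c = 1370/3392 = 0.4039.
ω_d = ω_n√(1 − ζ²) = 26.58 × √(1 − 0.163) = 24.32 rad/s.

24.3 rad/s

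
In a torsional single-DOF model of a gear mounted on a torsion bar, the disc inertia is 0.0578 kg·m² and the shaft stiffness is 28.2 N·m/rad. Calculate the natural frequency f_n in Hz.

3.52 Hz

ω_n = √(k_t/J) = √(28.2/0.0578) = √487.9 = 22.09 rad/s.
f_n = ω_n/(2π) = 22.09/6.283 = 3.515 Hz.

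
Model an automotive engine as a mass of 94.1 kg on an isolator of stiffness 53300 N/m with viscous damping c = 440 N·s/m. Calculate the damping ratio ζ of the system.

ω_n = √(k/m) = √(53300/94.1) = 23.80 rad/s.
Critical damping c_c = 2√(k·m) = 2√(53300 × 94.1) = 4479 N·s/m, so ζ = c/c_c = 440/4479 = 0.09823.

0.0982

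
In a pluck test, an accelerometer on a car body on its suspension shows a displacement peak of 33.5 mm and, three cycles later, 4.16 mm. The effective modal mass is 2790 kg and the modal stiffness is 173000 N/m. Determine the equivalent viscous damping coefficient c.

Logarithmic decrement δ = (1/n)·ln(x₀/x_n) = (1/3)·ln(33.5/4.16) = (1/3)·ln(8.053) = 0.6953.
ζ = δ/√(4π² + δ²) = 0.6953/√(39.48 + 0.484) = 0.6953/6.322 = 0.1100.
c = ζ · 2√(km) = 0.1100 × 2√(173000 × 2790) = 0.1100 × 43940 = 4833 N·s/m.

4830 N·s/m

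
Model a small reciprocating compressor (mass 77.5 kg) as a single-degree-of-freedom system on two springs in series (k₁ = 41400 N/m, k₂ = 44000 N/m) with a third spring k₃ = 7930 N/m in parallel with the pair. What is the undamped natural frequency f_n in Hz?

3.09 Hz

Series pair: k_s = k₁k₂/(k₁+k₂) = (41400)(44000)/(41400 + 44000) = 21330 N/m. In parallel with k₃: k_eq = 21330 + 7930 = 29260 N/m.
ω_n = √(k_eq/m) = √(29260/77.5) = √377.6 = 19.43 rad/s.
f_n = ω_n/(2π) = 19.43/6.283 = 3.092 Hz.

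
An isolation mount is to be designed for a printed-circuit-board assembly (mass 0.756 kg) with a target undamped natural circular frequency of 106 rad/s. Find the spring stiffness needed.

8490 N/m

k = m·ω_n² = 0.756 × 106.0² = 0.756 × 11240 = 8494 N/m.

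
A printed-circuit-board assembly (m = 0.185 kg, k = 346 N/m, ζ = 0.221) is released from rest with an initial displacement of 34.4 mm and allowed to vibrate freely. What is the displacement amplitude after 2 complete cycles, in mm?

Logarithmic decrement δ = 2πζ/√(1 − ζ²) = 2π × 0.2210/√(1 − 0.0488) = 1.424.
After n cycles, x_n/x₀ = e^(−nδ), so x_2 = 34.4 × e^(−2 × 1.424) = 34.4 × 0.05798 = 1.995 mm.

1.99 mm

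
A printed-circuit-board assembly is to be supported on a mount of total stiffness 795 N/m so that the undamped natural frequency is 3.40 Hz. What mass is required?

1.74 kg

ω_n = 2πf_n = 2π × 3.40 = 21.36 rad/s.
m = k/ω_n² = 795/21.36² = 795/456.4 = 1.742 kg.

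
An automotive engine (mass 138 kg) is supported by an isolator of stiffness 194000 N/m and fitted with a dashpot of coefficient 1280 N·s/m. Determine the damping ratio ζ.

ω_n = √(k/m) = √(194000/138) = 37.49 rad/s.
Critical damping c_c = 2√(k·m) = 2√(194000 × 138) = 10350 N·s/m, so ζ = c/c_c = 1280/10350 = 0.1237.

0.124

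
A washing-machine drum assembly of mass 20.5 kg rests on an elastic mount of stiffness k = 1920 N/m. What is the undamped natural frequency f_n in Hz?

ω_n = √(k/m) = √(1920/20.5) = √93.66 = 9.678 rad/s.
f_n = ω_n/(2π) = 9.678/6.283 = 1.540 Hz.

1.54 Hz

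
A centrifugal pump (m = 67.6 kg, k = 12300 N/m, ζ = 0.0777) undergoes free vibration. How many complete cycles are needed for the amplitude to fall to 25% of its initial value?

Logarithmic decrement δ = 2πζ/√(1 − ζ²) = 2π × 0.07770/√(1 − 0.00604) = 0.4897.
x_n/x₀ = e^(−nδ) ≤ 0.25; take ln: n ≥ ln(1/0.25)/δ = 1.386/0.4897 = 2.831.
So 3 complete cycles are required.

3 cycles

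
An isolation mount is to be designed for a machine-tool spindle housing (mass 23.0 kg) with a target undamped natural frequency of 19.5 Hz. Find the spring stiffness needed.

345000 N/m

ω_n = 2πf_n = 2π × 19.5 = 122.5 rad/s.
k = m·ω_n² = 23.0 × 122.5² = 23.0 × 15010 = 345300 N/m.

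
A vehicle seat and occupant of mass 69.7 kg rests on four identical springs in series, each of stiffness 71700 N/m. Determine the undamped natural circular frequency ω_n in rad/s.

Series springs: 1/k_eq = 4/71700, so k_eq = 71700/4 = 17920 N/m.
ω_n = √(k_eq/m) = √(17920/69.7) = √257.2 = 16.04 rad/s.

16.0 rad/s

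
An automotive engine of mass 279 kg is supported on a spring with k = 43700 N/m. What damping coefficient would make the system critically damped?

c_c = 2√(k·m) = 2√(43700 × 279) = 2 × 3492 = 6983 N·s/m.

6980 N·s/m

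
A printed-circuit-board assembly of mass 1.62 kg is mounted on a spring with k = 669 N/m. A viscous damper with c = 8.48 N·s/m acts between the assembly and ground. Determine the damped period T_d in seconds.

0.312 s

ω_n = √(k/m) = √(669.0/1.62) = 20.32 rad/s.
Critical damping c_c = 2√(k·m) = 2√(669.0 × 1.62) = 65.84 N·s/m, so ζ = c/c_c = 8.48/65.84 = 0.1288.
ω_d = ω_n√(1 − ζ²) = 20.32 × √(1 − 0.0166) = 20.15 rad/s.
T_d = 2π/ω_d = 0.3118 s.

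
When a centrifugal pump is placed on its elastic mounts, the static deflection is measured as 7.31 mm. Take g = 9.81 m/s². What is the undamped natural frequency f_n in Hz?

ω_n = √(g/δ_st) = √(9.81/0.00731) = √1342 = 36.63 rad/s.
f_n = ω_n/(2π) = 36.63/6.283 = 5.830 Hz.

5.83 Hz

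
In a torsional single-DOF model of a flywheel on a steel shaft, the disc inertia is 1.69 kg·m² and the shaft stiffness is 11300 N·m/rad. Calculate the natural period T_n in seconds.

0.0768 s

ω_n = √(k_t/J) = √(11300/1.69) = √6686 = 81.77 rad/s.
T_n = 2π/ω_n = 6.283/81.77 = 0.07684 s.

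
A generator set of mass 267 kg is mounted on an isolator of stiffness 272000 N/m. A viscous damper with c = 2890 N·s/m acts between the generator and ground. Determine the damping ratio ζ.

0.170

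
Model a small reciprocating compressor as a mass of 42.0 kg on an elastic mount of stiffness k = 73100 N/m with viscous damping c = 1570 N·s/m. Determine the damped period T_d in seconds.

0.168 s

ω_n = √(k/m) = √(73100/42.0) = 41.72 rad/s.
Critical damping c_c = 2√(k·m) = 2√(73100 × 42.0) = 3504 N·s/m, so ζ = c/c_c = 1570/3504 = 0.4480.
ω_d = ω_n√(1 − ζ²) = 41.72 × √(1 − 0.201) = 37.30 rad/s.
T_d = 2π/ω_d = 0.1685 s.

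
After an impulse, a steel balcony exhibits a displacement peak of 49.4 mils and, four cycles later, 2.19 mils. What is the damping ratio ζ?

0.123

Logarithmic decrement δ = (1/n)·ln(x₀/x_n) = (1/4)·ln(49.4/2.19) = (1/4)·ln(22.56) = 0.7790.
ζ = δ/√(4π² + δ²) = 0.7790/√(39.48 + 0.607) = 0.7790/6.331 = 0.1230.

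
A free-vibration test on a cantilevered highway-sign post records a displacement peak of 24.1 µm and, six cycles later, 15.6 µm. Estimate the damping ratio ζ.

0.0115

Logarithmic decrement δ = (1/n)·ln(x₀/x_n) = (1/6)·ln(24.1/15.6) = (1/6)·ln(1.545) = 0.07249.
ζ = δ/√(4π² + δ²) = 0.07249/√(39.48 + 0.00525) = 0.07249/6.284 = 0.01154.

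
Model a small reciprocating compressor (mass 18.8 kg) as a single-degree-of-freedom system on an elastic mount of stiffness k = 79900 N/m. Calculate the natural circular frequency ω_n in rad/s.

65.2 rad/s

ω_n = √(k/m) = √(79900/18.8) = √4250 = 65.19 rad/s.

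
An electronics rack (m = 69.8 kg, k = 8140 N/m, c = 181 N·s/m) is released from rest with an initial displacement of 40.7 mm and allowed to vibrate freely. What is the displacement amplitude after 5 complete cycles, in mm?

ζ = c/(2√(km)) = 181/(2√(8140 × 69.8)) = 181/1508 = 0.1201.
Logarithmic decrement δ = 2πζ/√(1 − ζ²) = 2π × 0.1201/√(1 − 0.0144) = 0.7599.
After n cycles, x_n/x₀ = e^(−nδ), so x_5 = 40.7 × e^(−5 × 0.7599) = 40.7 × 0.02238 = 0.9111 mm.

0.911 mm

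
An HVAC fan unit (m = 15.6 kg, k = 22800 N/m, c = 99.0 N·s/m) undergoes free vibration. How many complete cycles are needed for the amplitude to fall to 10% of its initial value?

5 cycles

ζ = c/(2√(km)) = 99.0/(2√(22800 × 15.6)) = 99.0/1193 = 0.08300.
Logarithmic decrement δ = 2πζ/√(1 − ζ²) = 2π × 0.08300/√(1 − 0.00689) = 0.5233.
x_n/x₀ = e^(−nδ) ≤ 0.1; take ln: n ≥ ln(1/0.1)/δ = 2.303/0.5233 = 4.400.
So 5 complete cycles are required.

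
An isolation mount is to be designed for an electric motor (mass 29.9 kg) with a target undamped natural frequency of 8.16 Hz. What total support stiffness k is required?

ω_n = 2πf_n = 2π × 8.16 = 51.27 rad/s.
k = m·ω_n² = 29.9 × 51.27² = 29.9 × 2629 = 78600 N/m.

78600 N/m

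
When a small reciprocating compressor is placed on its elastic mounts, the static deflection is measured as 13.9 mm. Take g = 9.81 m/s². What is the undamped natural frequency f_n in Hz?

4.23 Hz

ω_n = √(g/δ_st) = √(9.81/0.0139) = √705.8 = 26.57 rad/s.
f_n = ω_n/(2π) = 26.57/6.283 = 4.228 Hz.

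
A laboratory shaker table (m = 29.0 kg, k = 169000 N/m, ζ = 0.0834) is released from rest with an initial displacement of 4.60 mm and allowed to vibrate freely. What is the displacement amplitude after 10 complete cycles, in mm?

0.0239 mm

Logarithmic decrement δ = 2πζ/√(1 − ζ²) = 2π × 0.08340/√(1 − 0.00696) = 0.5258.
After n cycles, x_n/x₀ = e^(−nδ), so x_10 = 4.60 × e^(−10 × 0.5258) = 4.60 × 0.005203 = 0.02393 mm.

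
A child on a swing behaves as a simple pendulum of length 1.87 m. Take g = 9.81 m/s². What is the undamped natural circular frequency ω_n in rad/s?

For a simple pendulum ω_n = √(g/L) = √(9.81/1.87) = √5.246 = 2.290 rad/s.

2.29 rad/s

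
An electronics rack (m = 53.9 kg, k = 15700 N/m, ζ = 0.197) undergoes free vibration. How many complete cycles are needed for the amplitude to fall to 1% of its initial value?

Logarithmic decrement δ = 2πζ/√(1 − ζ²) = 2π × 0.1970/√(1 − 0.0388) = 1.263.
x_n/x₀ = e^(−nδ) ≤ 0.01; take ln: n ≥ ln(1/0.01)/δ = 4.605/1.263 = 3.648.
So 4 complete cycles are required.

4 cycles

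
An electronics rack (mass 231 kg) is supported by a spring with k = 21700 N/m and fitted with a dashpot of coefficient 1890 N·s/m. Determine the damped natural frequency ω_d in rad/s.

ω_n = √(k/m) = √(21700/231) = 9.692 rad/s.
Critical damping c_c = 2√(k·m) = 2√(21700 × 231) = 4478 N·s/m, so ζ = c/c_c = 1890/4478 = 0.4221.
ω_d = ω_n√(1 − ζ²) = 9.692 × √(1 − 0.178) = 8.787 rad/s.

8.79 rad/s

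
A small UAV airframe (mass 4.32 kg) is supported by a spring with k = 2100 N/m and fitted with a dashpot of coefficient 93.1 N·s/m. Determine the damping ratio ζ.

ω_n = √(k/m) = √(2100/4.32) = 22.05 rad/s.
Critical damping c_c = 2√(k·m) = 2√(2100 × 4.32) = 190.5 N·s/m, so ζ = c/c_c = 93.1/190.5 = 0.4887.

0.489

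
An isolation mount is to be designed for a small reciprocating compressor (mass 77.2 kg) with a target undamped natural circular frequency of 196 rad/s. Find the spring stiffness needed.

k = m·ω_n² = 77.2 × 196.0² = 77.2 × 38420 = 2966000 N/m.

2970000 N/m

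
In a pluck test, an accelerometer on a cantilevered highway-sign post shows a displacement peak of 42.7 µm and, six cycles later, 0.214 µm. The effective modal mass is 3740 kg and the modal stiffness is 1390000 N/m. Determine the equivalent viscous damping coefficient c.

Logarithmic decrement δ = (1/n)·ln(x₀/x_n) = (1/6)·ln(42.7/0.214) = (1/6)·ln(199.5) = 0.8827.
ζ = δ/√(4π² + δ²) = 0.8827/√(39.48 + 0.779) = 0.8827/6.345 = 0.1391.
c = ζ · 2√(km) = 0.1391 × 2√(1390000 × 3740) = 0.1391 × 144200 = 20060 N·s/m.

20100 N·s/m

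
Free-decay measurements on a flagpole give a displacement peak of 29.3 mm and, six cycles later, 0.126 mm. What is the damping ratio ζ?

Logarithmic decrement δ = (1/n)·ln(x₀/x_n) = (1/6)·ln(29.3/0.126) = (1/6)·ln(232.5) = 0.9082.
ζ = δ/√(4π² + δ²) = 0.9082/√(39.48 + 0.825) = 0.9082/6.348 = 0.1431.

0.143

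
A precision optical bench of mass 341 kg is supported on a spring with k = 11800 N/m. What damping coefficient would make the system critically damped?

4010 N·s/m

c_c = 2√(k·m) = 2√(11800 × 341) = 2 × 2006 = 4012 N·s/m.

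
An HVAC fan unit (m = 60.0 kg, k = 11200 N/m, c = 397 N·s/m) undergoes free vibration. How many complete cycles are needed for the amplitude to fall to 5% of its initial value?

ζ = c/(2√(km)) = 397/(2√(11200 × 60.0)) = 397/1640 = 0.2421.
Logarithmic decrement δ = 2πζ/√(1 − ζ²) = 2π × 0.2421/√(1 − 0.0586) = 1.568.
x_n/x₀ = e^(−nδ) ≤ 0.05; take ln: n ≥ ln(1/0.05)/δ = 2.996/1.568 = 1.910.
So 2 complete cycles are required.

2 cycles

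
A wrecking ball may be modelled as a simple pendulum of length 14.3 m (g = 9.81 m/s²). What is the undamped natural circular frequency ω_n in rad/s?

For a simple pendulum ω_n = √(g/L) = √(9.81/14.3) = √0.6860 = 0.8283 rad/s.

0.828 rad/s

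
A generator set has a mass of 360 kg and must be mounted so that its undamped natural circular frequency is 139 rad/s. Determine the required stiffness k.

6960000 N/m

k = m·ω_n² = 360 × 139.0² = 360 × 19320 = 6956000 N/m.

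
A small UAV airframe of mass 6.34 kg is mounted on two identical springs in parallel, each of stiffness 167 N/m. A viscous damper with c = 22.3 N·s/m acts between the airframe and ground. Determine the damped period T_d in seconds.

0.892 s

Parallel springs add: k_eq = 2 × 167 = 334.0 N/m.
ω_n = √(k_eq/m) = √(334.0/6.34) = 7.258 rad/s.
Critical damping c_c = 2√(k_eq·m) = 2√(334.0 × 6.34) = 92.03 N·s/m, so ζ = c/c_c = 22.3/92.03 = 0.2423.
ω_d = ω_n√(1 − ζ²) = 7.258 × √(1 − 0.0587) = 7.042 rad/s.
T_d = 2π/ω_d = 0.8923 s.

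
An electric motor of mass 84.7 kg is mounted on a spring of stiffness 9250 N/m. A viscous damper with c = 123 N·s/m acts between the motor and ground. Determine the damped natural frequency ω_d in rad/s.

10.4 rad/s

ω_n = √(k/m) = √(9250/84.7) = 10.45 rad/s.
Critical damping c_c = 2√(k·m) = 2√(9250 × 84.7) = 1770 N·s/m, so ζ = c/c_c = 123/1770 = 0.06948.
ω_d = ω_n√(1 − ζ²) = 10.45 × √(1 − 0.00483) = 10.43 rad/s.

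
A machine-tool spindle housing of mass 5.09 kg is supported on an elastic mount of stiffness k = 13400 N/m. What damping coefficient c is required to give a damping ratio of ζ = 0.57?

c_c = 2√(k·m) = 2√(13400 × 5.09) = 522.3 N·s/m.
c = ζ·c_c = 0.57 × 522.3 = 297.7 N·s/m.

298 N·s/m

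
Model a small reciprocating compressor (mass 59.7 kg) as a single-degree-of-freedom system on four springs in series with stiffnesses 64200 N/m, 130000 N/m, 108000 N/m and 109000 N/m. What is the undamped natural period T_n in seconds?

0.314 s

Series springs: 1/k_eq = 1/64200 + 1/130000 + 1/108000 + 1/109000 = 4.170×10^-5, so k_eq = 23980 N/m.
ω_n = √(k_eq/m) = √(23980/59.7) = √401.7 = 20.04 rad/s.
T_n = 2π/ω_n = 6.283/20.04 = 0.3135 s.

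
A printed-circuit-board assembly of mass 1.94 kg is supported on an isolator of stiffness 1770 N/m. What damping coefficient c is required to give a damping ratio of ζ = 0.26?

30.5 N·s/m

c_c = 2√(k·m) = 2√(1770 × 1.94) = 117.2 N·s/m.
c = ζ·c_c = 0.26 × 117.2 = 30.47 N·s/m.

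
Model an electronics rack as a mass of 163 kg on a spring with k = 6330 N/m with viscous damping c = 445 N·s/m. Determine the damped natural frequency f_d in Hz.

0.968 Hz

ω_n = √(k/m) = √(6330/163) = 6.232 rad/s.
Critical damping c_c = 2√(k·m) = 2√(6330 × 163) = 2032 N·s/m, so ζ = c/c_c = 445/2032 = 0.2190.
ω_d = ω_n√(1 − ζ²) = 6.232 × √(1 − 0.0480) = 6.080 rad/s.
f_d = ω_d/(2π) = 0.9677 Hz.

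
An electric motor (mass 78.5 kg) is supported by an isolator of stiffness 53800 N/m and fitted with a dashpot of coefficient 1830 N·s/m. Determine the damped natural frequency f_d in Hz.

3.73 Hz

ω_n = √(k/m) = √(53800/78.5) = 26.18 rad/s.
Critical damping c_c = 2√(k·m) = 2√(53800 × 78.5) = 4110 N·s/m, so ζ = c/c_c = 1830/4110 = 0.4452.
ω_d = ω_n√(1 − ζ²) = 26.18 × √(1 − 0.198) = 23.44 rad/s.
f_d = ω_d/(2π) = 3.731 Hz.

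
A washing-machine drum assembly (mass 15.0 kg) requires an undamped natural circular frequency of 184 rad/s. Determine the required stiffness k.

k = m·ω_n² = 15.0 × 184.0² = 15.0 × 33860 = 507800 N/m.

508000 N/m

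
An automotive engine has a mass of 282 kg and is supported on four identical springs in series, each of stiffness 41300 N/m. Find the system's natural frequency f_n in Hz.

Series springs: 1/k_eq = 4/41300, so k_eq = 41300/4 = 10320 N/m.
ω_n = √(k_eq/m) = √(10320/282) = √36.61 = 6.051 rad/s.
f_n = ω_n/(2π) = 6.051/6.283 = 0.9630 Hz.

0.963 Hz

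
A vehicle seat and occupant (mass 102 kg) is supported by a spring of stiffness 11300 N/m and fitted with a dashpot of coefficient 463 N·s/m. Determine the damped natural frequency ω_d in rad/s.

10.3 rad/s

ω_n = √(k/m) = √(11300/102) = 10.53 rad/s.
Critical damping c_c = 2√(k·m) = 2√(11300 × 102) = 2147 N·s/m, so ζ = c/c_c = 463/2147 = 0.2156.
ω_d = ω_n√(1 − ζ²) = 10.53 × √(1 − 0.0465) = 10.28 rad/s.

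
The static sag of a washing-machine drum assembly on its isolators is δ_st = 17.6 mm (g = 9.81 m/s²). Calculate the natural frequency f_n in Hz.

3.76 Hz

ω_n = √(g/δ_st) = √(9.81/0.0176) = √557.4 = 23.61 rad/s.
f_n = ω_n/(2π) = 23.61/6.283 = 3.757 Hz.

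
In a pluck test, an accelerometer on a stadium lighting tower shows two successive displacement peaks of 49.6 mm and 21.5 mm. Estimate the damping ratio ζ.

0.132

Logarithmic decrement δ = (1/n)·ln(x₀/x_n) = (1/1)·ln(49.6/21.5) = (1/1)·ln(2.307) = 0.8359.
ζ = δ/√(4π² + δ²) = 0.8359/√(39.48 + 0.699) = 0.8359/6.339 = 0.1319.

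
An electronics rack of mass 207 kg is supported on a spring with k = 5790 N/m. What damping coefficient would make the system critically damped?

c_c = 2√(k·m) = 2√(5790 × 207) = 2 × 1095 = 2190 N·s/m.

2190 N·s/m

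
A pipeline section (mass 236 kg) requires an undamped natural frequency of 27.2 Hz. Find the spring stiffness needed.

ω_n = 2πf_n = 2π × 27.2 = 170.9 rad/s.
k = m·ω_n² = 236 × 170.9² = 236 × 29210 = 6893000 N/m.

6890000 N/m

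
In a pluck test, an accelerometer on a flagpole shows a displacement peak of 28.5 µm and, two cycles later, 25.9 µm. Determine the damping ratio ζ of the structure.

0.00761

Logarithmic decrement δ = (1/n)·ln(x₀/x_n) = (1/2)·ln(28.5/25.9) = (1/2)·ln(1.100) = 0.04783.
ζ = δ/√(4π² + δ²) = 0.04783/√(39.48 + 0.00229) = 0.04783/6.283 = 0.007612.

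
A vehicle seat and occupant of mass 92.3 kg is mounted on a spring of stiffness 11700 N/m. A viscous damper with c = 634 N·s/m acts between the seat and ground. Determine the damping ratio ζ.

0.305

ω_n = √(k/m) = √(11700/92.3) = 11.26 rad/s.
Critical damping c_c = 2√(k·m) = 2√(11700 × 92.3) = 2078 N·s/m, so ζ = c/c_c = 634/2078 = 0.3050.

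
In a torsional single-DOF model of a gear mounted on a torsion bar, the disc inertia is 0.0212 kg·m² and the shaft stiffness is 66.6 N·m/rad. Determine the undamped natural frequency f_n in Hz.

8.92 Hz

ω_n = √(k_t/J) = √(66.6/0.0212) = √3142 = 56.05 rad/s.
f_n = ω_n/(2π) = 56.05/6.283 = 8.921 Hz.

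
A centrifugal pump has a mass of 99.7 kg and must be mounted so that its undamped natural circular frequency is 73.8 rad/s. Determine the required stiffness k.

k = m·ω_n² = 99.7 × 73.80² = 99.7 × 5446 = 543000 N/m.

543000 N/m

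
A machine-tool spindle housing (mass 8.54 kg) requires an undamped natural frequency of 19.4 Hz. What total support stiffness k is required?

127000 N/m

ω_n = 2πf_n = 2π × 19.4 = 121.9 rad/s.
k = m·ω_n² = 8.54 × 121.9² = 8.54 × 14860 = 126900 N/m.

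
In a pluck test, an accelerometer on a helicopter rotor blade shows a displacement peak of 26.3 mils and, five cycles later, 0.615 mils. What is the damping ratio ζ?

Logarithmic decrement δ = (1/n)·ln(x₀/x_n) = (1/5)·ln(26.3/0.615) = (1/5)·ln(42.76) = 0.7511.
ζ = δ/√(4π² + δ²) = 0.7511/√(39.48 + 0.564) = 0.7511/6.328 = 0.1187.

0.119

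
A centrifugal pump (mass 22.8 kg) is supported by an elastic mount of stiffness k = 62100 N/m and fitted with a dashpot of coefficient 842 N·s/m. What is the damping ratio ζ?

0.354

ω_n = √(k/m) = √(62100/22.8) = 52.19 rad/s.
Critical damping c_c = 2√(k·m) = 2√(62100 × 22.8) = 2380 N·s/m, so ζ = c/c_c = 842/2380 = 0.3538.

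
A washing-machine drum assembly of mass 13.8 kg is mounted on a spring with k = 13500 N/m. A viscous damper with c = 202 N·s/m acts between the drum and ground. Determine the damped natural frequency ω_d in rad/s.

ω_n = √(k/m) = √(13500/13.8) = 31.28 rad/s.
Critical damping c_c = 2√(k·m) = 2√(13500 × 13.8) = 863.2 N·s/m, so ζ = c/c_c = 202/863.2 = 0.2340.
ω_d = ω_n√(1 − ζ²) = 31.28 × √(1 − 0.0548) = 30.41 rad/s.

30.4 rad/s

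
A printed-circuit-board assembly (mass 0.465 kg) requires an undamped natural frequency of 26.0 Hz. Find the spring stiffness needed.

12400 N/m

ω_n = 2πf_n = 2π × 26.0 = 163.4 rad/s.
k = m·ω_n² = 0.465 × 163.4² = 0.465 × 26690 = 12410 N/m.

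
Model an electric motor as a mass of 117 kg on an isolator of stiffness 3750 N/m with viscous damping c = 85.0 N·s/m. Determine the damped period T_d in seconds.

1.11 s

ω_n = √(k/m) = √(3750/117) = 5.661 rad/s.
Critical damping c_c = 2√(k·m) = 2√(3750 × 117) = 1325 N·s/m, so ζ = c/c_c = 85.0/1325 = 0.06416.
ω_d = ω_n√(1 − ζ²) = 5.661 × √(1 − 0.00412) = 5.650 rad/s.
T_d = 2π/ω_d = 1.112 s.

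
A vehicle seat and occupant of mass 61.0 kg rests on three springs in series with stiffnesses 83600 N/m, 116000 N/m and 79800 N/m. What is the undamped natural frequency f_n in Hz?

3.54 Hz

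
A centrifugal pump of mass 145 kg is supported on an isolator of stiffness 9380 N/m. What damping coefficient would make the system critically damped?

c_c = 2√(k·m) = 2√(9380 × 145) = 2 × 1166 = 2332 N·s/m.

2330 N·s/m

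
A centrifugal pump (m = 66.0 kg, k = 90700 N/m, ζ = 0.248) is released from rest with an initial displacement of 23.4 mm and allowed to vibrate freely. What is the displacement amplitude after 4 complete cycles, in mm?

Logarithmic decrement δ = 2πζ/√(1 − ζ²) = 2π × 0.2480/√(1 − 0.0615) = 1.608.
After n cycles, x_n/x₀ = e^(−nδ), so x_4 = 23.4 × e^(−4 × 1.608) = 23.4 × 0.001606 = 0.03758 mm.

0.0376 mm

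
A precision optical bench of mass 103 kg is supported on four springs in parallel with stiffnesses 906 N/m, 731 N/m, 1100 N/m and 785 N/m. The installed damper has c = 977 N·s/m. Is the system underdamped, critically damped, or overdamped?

Parallel springs add: k_eq = 906 + 731 + 1100 + 785 = 3522 N/m.
c_c = 2√(k_eq·m) = 1205 N·s/m; ζ = c/c_c = 977/1205 = 0.811.
Since ζ < 1 the system is underdamped.

underdamped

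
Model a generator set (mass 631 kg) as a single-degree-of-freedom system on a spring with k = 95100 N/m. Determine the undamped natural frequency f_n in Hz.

1.95 Hz

ω_n = √(k/m) = √(95100/631) = √150.7 = 12.28 rad/s.
f_n = ω_n/(2π) = 12.28/6.283 = 1.954 Hz.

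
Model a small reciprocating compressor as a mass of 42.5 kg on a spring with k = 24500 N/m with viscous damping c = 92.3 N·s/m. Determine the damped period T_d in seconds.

0.262 s

ω_n = √(k/m) = √(24500/42.5) = 24.01 rad/s.
Critical damping c_c = 2√(k·m) = 2√(24500 × 42.5) = 2041 N·s/m, so ζ = c/c_c = 92.3/2041 = 0.04523.
ω_d = ω_n√(1 − ζ²) = 24.01 × √(1 − 0.00205) = 23.99 rad/s.
T_d = 2π/ω_d = 0.2620 s.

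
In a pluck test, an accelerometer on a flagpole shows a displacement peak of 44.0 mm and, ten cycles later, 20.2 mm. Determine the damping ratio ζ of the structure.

0.0124

Logarithmic decrement δ = (1/n)·ln(x₀/x_n) = (1/10)·ln(44.0/20.2) = (1/10)·ln(2.178) = 0.07785.
ζ = δ/√(4π² + δ²) = 0.07785/√(39.48 + 0.00606) = 0.07785/6.284 = 0.01239.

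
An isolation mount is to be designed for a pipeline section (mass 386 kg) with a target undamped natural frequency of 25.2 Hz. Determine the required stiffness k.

ω_n = 2πf_n = 2π × 25.2 = 158.3 rad/s.
k = m·ω_n² = 386 × 158.3² = 386 × 25070 = 9677000 N/m.

9680000 N/m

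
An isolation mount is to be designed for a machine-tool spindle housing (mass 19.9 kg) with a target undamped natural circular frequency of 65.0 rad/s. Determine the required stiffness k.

k = m·ω_n² = 19.9 × 65.00² = 19.9 × 4225 = 84080 N/m.

84100 N/m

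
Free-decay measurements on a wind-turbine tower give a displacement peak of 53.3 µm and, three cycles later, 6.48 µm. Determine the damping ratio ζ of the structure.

0.111

Logarithmic decrement δ = (1/n)·ln(x₀/x_n) = (1/3)·ln(53.3/6.48) = (1/3)·ln(8.225) = 0.7024.
ζ = δ/√(4π² + δ²) = 0.7024/√(39.48 + 0.493) = 0.7024/6.322 = 0.1111.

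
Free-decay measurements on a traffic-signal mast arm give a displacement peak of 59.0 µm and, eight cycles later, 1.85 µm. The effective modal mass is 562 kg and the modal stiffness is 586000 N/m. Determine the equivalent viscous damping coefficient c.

Logarithmic decrement δ = (1/n)·ln(x₀/x_n) = (1/8)·ln(59.0/1.85) = (1/8)·ln(31.89) = 0.4328.
ζ = δ/√(4π² + δ²) = 0.4328/√(39.48 + 0.187) = 0.4328/6.298 = 0.06872.
c = ζ · 2√(km) = 0.06872 × 2√(586000 × 562) = 0.06872 × 36300 = 2494 N·s/m.

2490 N·s/m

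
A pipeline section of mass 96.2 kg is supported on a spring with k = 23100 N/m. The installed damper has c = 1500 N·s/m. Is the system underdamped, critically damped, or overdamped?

c_c = 2√(k·m) = 2981 N·s/m; ζ = c/c_c = 1500/2981 = 0.503.
Since ζ < 1 the system is underdamped.

underdamped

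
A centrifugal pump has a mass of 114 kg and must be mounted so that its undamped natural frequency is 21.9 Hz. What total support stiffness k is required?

ω_n = 2πf_n = 2π × 21.9 = 137.6 rad/s.
k = m·ω_n² = 114 × 137.6² = 114 × 18930 = 2159000 N/m.

2160000 N/m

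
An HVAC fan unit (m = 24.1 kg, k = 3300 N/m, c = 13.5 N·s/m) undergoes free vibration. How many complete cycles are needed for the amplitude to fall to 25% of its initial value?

10 cycles

ζ = c/(2√(km)) = 13.5/(2√(3300 × 24.1)) = 13.5/564.0 = 0.02394.
Logarithmic decrement δ = 2πζ/√(1 − ζ²) = 2π × 0.02394/√(1 − 0.000573) = 0.1504.
x_n/x₀ = e^(−nδ) ≤ 0.25; take ln: n ≥ ln(1/0.25)/δ = 1.386/0.1504 = 9.215.
So 10 complete cycles are required.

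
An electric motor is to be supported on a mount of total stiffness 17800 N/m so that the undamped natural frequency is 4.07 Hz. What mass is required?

27.2 kg

ω_n = 2πf_n = 2π × 4.07 = 25.57 rad/s.
m = k/ω_n² = 17800/25.57² = 17800/654.0 = 27.22 kg.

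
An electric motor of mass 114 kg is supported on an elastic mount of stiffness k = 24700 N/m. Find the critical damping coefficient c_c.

3360 N·s/m

c_c = 2√(k·m) = 2√(24700 × 114) = 2 × 1678 = 3356 N·s/m.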